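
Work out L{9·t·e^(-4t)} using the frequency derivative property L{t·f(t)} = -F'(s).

L{e^(-4t)} = 1/(s+4). By frequency derivative: L{t·e^(-4t)} = -d/ds[1/(s+4)] = -(-1)/(s+4)² = 1/(s+4)². Then L{9·t·e^(-4t)} = 9·1/(s+4)² = 9/(s+4)²

Final answer: 9/(s+4)²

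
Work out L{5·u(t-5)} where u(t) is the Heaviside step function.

L{u(t-a)} = e^(-as)/s. Here a=5, so L{u(t-5)} = e^(-5s)/s, and L{5·u(t-5)} = 5·e^(-5s)/s

Final answer: 5·e^(-5s)/s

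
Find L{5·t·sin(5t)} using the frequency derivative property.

L{sin(5t)} = 5/(s² + 25). By L{t·f(t)} = -F'(s): -d/ds[5/(s² + 25)] = -(5)·(-2s)/(s² + 25)² = 10s/(s² + 25)². Then L{5·t·sin(5t)} = 5·10s/(s² + 25)² = 50s/(s² + 25)²

Final answer: 50s/(s² + 25)²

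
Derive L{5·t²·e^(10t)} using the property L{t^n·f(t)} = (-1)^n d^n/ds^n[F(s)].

L{e^(10t)} = 1/(s-10). d/ds[1/(s-10)] = -1/(s-10)². d²/ds²[1/(s-10)] = 2/(s-10)³. So L{t²·e^(10t)} = (-1)² · 2/(s-10)³ = 2/(s-10)³. Then L{5·t²·e^(10t)} = 5·2/(s-10)³ = 10/(s-10)³

Final answer: 10/(s-10)³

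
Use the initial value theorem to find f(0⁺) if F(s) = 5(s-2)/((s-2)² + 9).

f(0⁺) = lim_{s→∞} sF(s) = lim_{s→∞} 5s(s-2)/((s-2)² + 9) = 5

Final answer: 5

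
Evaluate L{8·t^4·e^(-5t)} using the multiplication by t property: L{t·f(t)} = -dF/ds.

Using L{t^n·e^(at)} = n!/(s-a)^(n+1), L{t^4·e^(-5t)} = 24/(s+5)^5, so L{8·t^4·e^(-5t)} = 8·24/(s+5)^5 = 192/(s+5)^5

Final answer: 192/(s+5)^5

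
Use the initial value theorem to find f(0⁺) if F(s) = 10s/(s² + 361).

f(0⁺) = lim_{s→∞} s·10s/(s² + 361) = lim_{s→∞} 10s²/(s² + 361) = 10

Final answer: 10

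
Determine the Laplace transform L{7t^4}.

L{7t^4} = 7 · L{t^4} = 7 · 24/s^5 = 168/s^5

Final answer: 168/s^5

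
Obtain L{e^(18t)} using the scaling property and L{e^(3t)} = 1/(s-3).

Using L{f(at)} = (1/a)F(s/a) with a=6 and f(t) = e^(3t): L{e^(18t)} = (1/6) · 1/((s/6)-3) = (1/6) · 6/(s-18) = 1/(s-18)

Final answer: 1/(s-18)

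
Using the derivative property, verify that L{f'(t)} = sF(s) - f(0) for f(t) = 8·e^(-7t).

f'(t) = -56e^(-7t). Direct: L{f'(t)} = -56/(s+7). Property: s·8/(s+7) - 8 = (8s - 8(s+7))/(s+7) = -56/(s+7). ✓

Final answer: -56/(s+7)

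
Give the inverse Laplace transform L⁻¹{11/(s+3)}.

L⁻¹{1/(s-a)} = e^(at), so L⁻¹{1/(s+3)} = e^(-3t), and L⁻¹{11/(s+3)} = 11·e^(-3t)

Final answer: 11·e^(-3t)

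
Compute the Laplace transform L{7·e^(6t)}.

L{e^(at)} = 1/(s-a), so L{e^(6t)} = 1/(s-6). Then L{7·e^(6t)} = 7/(s-6)

Final answer: 7/(s-6)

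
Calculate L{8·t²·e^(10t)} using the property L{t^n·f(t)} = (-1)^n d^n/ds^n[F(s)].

L{e^(10t)} = 1/(s-10). d/ds[1/(s-10)] = -1/(s-10)². d²/ds²[1/(s-10)] = 2/(s-10)³. So L{t²·e^(10t)} = (-1)² · 2/(s-10)³ = 2/(s-10)³. Then L{8·t²·e^(10t)} = 8·2/(s-10)³ = 16/(s-10)³

Final answer: 16/(s-10)³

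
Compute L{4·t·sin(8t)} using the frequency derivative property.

L{sin(8t)} = 8/(s² + 64). By L{t·f(t)} = -F'(s): -d/ds[8/(s² + 64)] = -(8)·(-2s)/(s² + 64)² = 16s/(s² + 64)². Then L{4·t·sin(8t)} = 4·16s/(s² + 64)² = 64s/(s² + 64)²

Final answer: 64s/(s² + 64)²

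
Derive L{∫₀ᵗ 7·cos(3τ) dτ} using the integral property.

L{∫₀ᵗ f(τ)dτ} = F(s)/s with F(s) = 7s/(s² + 9), so the result is (7s/(s² + 9))/s = 7/(s² + 9)

Final answer: 7/(s² + 9)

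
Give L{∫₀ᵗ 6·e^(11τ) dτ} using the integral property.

L{∫₀ᵗ f(τ)dτ} = F(s)/s with F(s) = 6/(s-11), so L{∫₀ᵗ 6·e^(11τ) dτ} = 6/(s(s-11))

Final answer: 6/(s(s-11))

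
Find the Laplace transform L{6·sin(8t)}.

L{sin(ωt)} = ω/(s² + ω²), so L{sin(8t)} = 8/(s² + 64). Then L{6·sin(8t)} = 6·8/(s² + 64) = 48/(s² + 64)

Final answer: 48/(s² + 64)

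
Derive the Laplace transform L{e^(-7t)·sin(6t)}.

L{e^(at)·sin(ωt)} = ω/((s-a)² + ω²), so L{e^(-7t)·sin(6t)} = 6/((s+7)² + 36)

Final answer: 6/((s+7)² + 36)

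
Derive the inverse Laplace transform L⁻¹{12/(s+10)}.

L⁻¹{1/(s-a)} = e^(at), so L⁻¹{1/(s+10)} = e^(-10t), and L⁻¹{12/(s+10)} = 12·e^(-10t)

Final answer: 12·e^(-10t)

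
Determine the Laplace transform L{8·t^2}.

L{t^n} = n!/s^(n+1), so L{t^2} = 2/s^3. Then L{8·t^2} = 8·2/s^3 = 16/s^3

Final answer: 16/s^3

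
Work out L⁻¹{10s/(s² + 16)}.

This is the form c·s/(s² + a²) with a = 4, c = 10. L⁻¹ = 10·cos(4t)

Final answer: 10·cos(4t)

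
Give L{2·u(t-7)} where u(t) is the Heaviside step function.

L{u(t-a)} = e^(-as)/s. Here a=7, so L{u(t-7)} = e^(-7s)/s, and L{2·u(t-7)} = 2·e^(-7s)/s

Final answer: 2·e^(-7s)/s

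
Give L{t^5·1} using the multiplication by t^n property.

L{1} = 1/s. d^1/ds^1[1/s] = -1/s². d^2/ds^2[1/s] = 2/s^3. d^3/ds^3[1/s] = -6/s^4. d^4/ds^4[1/s] = 24/s^5. d^5/ds^5[1/s] = -120/s^6. So L{t^5} = (-1)^{5}·-120/s^6 = 120/s^6

Final answer: 120/s^6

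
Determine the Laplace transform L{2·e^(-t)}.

L{e^(at)} = 1/(s-a), so L{e^(-t)} = 1/(s+1). Then L{2·e^(-t)} = 2/(s+1)

Final answer: 2/(s+1)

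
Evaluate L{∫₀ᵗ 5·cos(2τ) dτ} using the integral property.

L{∫₀ᵗ f(τ)dτ} = F(s)/s with F(s) = 5s/(s² + 4), so the result is (5s/(s² + 4))/s = 5/(s² + 4)

Final answer: 5/(s² + 4)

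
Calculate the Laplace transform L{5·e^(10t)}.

L{e^(at)} = 1/(s-a), so L{e^(10t)} = 1/(s-10). Then L{5·e^(10t)} = 5/(s-10)

Final answer: 5/(s-10)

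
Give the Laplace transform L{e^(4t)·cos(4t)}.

L{e^(at)·cos(ωt)} = (s-a)/((s-a)² + ω²), so L{e^(4t)·cos(4t)} = (s-4)/((s-4)² + 16)

Final answer: (s-4)/((s-4)² + 16)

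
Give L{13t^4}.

L{t^n} = n!/s^(n+1). So L{13t^4} = 13·4!/s^5 = 312/s^5

Final answer: 312/s^5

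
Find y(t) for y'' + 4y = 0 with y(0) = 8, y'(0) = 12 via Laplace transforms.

L{y''} + 4L{y} = 0. s²Y - 8s - 12 + 4Y = 0. Y(s² + 4) = 8s + 12. Y = (8s + 12)/(s² + 4). Inverting: y(t) = 8cos(2t) + 6sin(2t)

Final answer: y(t) = 8cos(2t) + 6sin(2t)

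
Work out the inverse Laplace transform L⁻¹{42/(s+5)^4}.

L⁻¹{n!/(s-a)^(n+1)} = t^n·e^(at) with n=3, a=-5. So L⁻¹{6/(s+5)^4} = t^3·e^(-5t), and L⁻¹{42/(s+5)^4} = (42/6)·t^3·e^(-5t) = 7·t^3·e^(-5t)

Final answer: 7·t^3·e^(-5t)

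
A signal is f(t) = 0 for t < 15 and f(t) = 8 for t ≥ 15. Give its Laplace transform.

f(t) = 8·u(t-15). L{u(t-15)} = e^(-15s)/s, so L{f(t)} = 8·e^(-15s)/s

Final answer: 8·e^(-15s)/s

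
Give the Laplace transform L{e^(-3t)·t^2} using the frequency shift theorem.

L{e^(at)·t^n} = n!/(s-a)^(n+1), so L{e^(-3t)·t^2} = 2/(s+3)^3

Final answer: 2/(s+3)^3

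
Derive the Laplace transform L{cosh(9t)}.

L{cosh(ωt)} = s/(s² - ω²), so L{cosh(9t)} = s/(s² - 81)

Final answer: s/(s² - 81)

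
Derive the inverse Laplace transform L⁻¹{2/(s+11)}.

L⁻¹{1/(s-a)} = e^(at), so L⁻¹{1/(s+11)} = e^(-11t), and L⁻¹{2/(s+11)} = 2·e^(-11t)

Final answer: 2·e^(-11t)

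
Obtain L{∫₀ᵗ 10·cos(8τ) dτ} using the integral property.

L{∫₀ᵗ f(τ)dτ} = F(s)/s with F(s) = 10s/(s² + 64), so the result is (10s/(s² + 64))/s = 10/(s² + 64)

Final answer: 10/(s² + 64)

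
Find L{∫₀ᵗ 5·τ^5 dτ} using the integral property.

L{∫₀ᵗ f(τ)dτ} = F(s)/s with f(t) = 5t^5. F(s) = 600/s^6, so L{∫₀ᵗ 5·τ^5 dτ} = (600/s^6)/s = 600/s^7. (Check: ∫₀ᵗ 5·τ^5 dτ = 5t^6/6.)

Final answer: 600/s^7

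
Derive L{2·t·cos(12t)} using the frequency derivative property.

L{cos(12t)} = s/(s² + 144). Derivative: d/ds[s/(s² + 144)] = [(s² + 144) - s·2s]/(s² + 144)² = (144 - s²)/(s² + 144)². So L{t·cos(12t)} = -F'(s) = (s² - 144)/(s² + 144)². Then L{2·t·cos(12t)} = 2·(s² - 144)/(s² + 144)²

Final answer: 2·(s² - 144)/(s² + 144)²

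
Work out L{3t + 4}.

L{3t + 4} = 3·L{t} + 4·L{1} = 3/s² + 4/s

Final answer: 3/s² + 4/s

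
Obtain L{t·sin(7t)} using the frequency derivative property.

L{sin(7t)} = 7/(s² + 49). By L{t·f(t)} = -F'(s): -d/ds[7/(s² + 49)] = -(7)·(-2s)/(s² + 49)² = 14s/(s² + 49)²

Final answer: 14s/(s² + 49)²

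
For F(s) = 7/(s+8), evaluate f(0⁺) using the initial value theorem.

f(0⁺) = lim_{s→∞} s·7/(s+8) = lim_{s→∞} 7s/(s+8) = 7

Final answer: 7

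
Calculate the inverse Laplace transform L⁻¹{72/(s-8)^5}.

L⁻¹{n!/(s-a)^(n+1)} = t^n·e^(at) with n=4, a=8. So L⁻¹{24/(s-8)^5} = t^4·e^(8t), and L⁻¹{72/(s-8)^5} = (72/24)·t^4·e^(8t) = 3·t^4·e^(8t)

Final answer: 3·t^4·e^(8t)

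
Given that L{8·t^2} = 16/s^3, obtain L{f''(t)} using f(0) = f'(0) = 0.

L{f''(t)} = s²F(s) - sf(0) - f'(0) = s²·16/s^3 - 0 - 0 = 16/s

Final answer: 16/s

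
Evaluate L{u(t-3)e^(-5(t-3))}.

u(t-a)f(t-a) with f(t)=e^(-5t). L{e^(-5t)} = 1/(s+5). By time shift: e^(-3s)/(s+5)

Final answer: e^(-3s)/(s+5)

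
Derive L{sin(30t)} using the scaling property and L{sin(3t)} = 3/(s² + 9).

Using L{f(at)} = (1/a)F(s/a) with a=10: L{sin(30t)} = (1/10) · 3/((s/10)² + 9) = (1/10) · 3·100/(s² + 900) = 30/(s² + 900)

Final answer: 30/(s² + 900)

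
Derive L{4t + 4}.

L{4t + 4} = 4·L{t} + 4·L{1} = 4/s² + 4/s

Final answer: 4/s² + 4/s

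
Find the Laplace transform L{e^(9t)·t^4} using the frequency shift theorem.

L{e^(at)·t^n} = n!/(s-a)^(n+1), so L{e^(9t)·t^4} = 24/(s-9)^5

Final answer: 24/(s-9)^5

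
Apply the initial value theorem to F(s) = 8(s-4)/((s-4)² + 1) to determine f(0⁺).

f(0⁺) = lim_{s→∞} sF(s) = lim_{s→∞} 8s(s-4)/((s-4)² + 1) = 8

Final answer: 8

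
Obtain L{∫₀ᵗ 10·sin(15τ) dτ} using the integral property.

L{∫₀ᵗ f(τ)dτ} = F(s)/s with F(s) = 150/(s² + 225), so the result is (150/(s² + 225))/s = 150/(s(s² + 225))

Final answer: 150/(s(s² + 225))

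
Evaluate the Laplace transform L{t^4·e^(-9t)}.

L{t^n·e^(at)} = n!/(s-a)^(n+1), so L{t^4·e^(-9t)} = 24/(s+9)^5

Final answer: 24/(s+9)^5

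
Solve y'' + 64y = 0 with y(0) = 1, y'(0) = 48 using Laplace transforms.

L{y''} + 64L{y} = 0. s²Y - s - 48 + 64Y = 0. Y(s² + 64) = s + 48. Y = (s + 48)/(s² + 64). Inverting: y(t) = cos(8t) + 6sin(8t)

Final answer: y(t) = cos(8t) + 6sin(8t)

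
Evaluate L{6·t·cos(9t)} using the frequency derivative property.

L{cos(9t)} = s/(s² + 81). Derivative: d/ds[s/(s² + 81)] = [(s² + 81) - s·2s]/(s² + 81)² = (81 - s²)/(s² + 81)². So L{t·cos(9t)} = -F'(s) = (s² - 81)/(s² + 81)². Then L{6·t·cos(9t)} = 6·(s² - 81)/(s² + 81)²

Final answer: 6·(s² - 81)/(s² + 81)²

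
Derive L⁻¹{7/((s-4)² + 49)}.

Form: b/((s-a)² + b²) → e^(at)sin(bt). With a=4, b=7

Final answer: e^(4t)·sin(7t)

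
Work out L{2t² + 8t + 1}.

L{2t² + 8t + 1} = 2·2/s³ + 8/s² + 1/s = 4/s³ + 8/s² + 1/s

Final answer: 4/s³ + 8/s² + 1/s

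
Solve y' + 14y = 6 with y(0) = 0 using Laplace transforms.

sY + 14Y = 6/s. Y = 6/(s(s+14)). Partial fractions: Y = 3/7/s - 3/7/(s+14)

Final answer: y(t) = 3/7(1 - e^(-14t))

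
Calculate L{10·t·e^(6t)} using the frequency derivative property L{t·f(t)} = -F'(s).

L{e^(6t)} = 1/(s-6). By frequency derivative: L{t·e^(6t)} = -d/ds[1/(s-6)] = -(-1)/(s-6)² = 1/(s-6)². Then L{10·t·e^(6t)} = 10·1/(s-6)² = 10/(s-6)²

Final answer: 10/(s-6)²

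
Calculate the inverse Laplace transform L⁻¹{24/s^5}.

L⁻¹{n!/s^(n+1)} = t^n with n=4. So L⁻¹{24/s^5} = t^4

Final answer: t^4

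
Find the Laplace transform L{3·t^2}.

L{t^n} = n!/s^(n+1), so L{t^2} = 2/s^3. Then L{3·t^2} = 3·2/s^3 = 6/s^3

Final answer: 6/s^3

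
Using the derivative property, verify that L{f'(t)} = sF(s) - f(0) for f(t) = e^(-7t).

f'(t) = -7e^(-7t). Direct: L{f'(t)} = -7/(s+7). Property: s·1/(s+7) - 1 = (s - (s+7))/(s+7) = -7/(s+7). ✓

Final answer: -7/(s+7)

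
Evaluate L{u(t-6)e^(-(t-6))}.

u(t-a)f(t-a) with f(t)=e^(-t). L{e^(-t)} = 1/(s+1). By time shift: e^(-6s)/(s+1)

Final answer: e^(-6s)/(s+1)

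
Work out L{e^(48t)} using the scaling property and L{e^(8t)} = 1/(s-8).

Using L{f(at)} = (1/a)F(s/a) with a=6 and f(t) = e^(8t): L{e^(48t)} = (1/6) · 1/((s/6)-8) = (1/6) · 6/(s-48) = 1/(s-48)

Final answer: 1/(s-48)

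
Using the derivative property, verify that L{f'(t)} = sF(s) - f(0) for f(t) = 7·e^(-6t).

f'(t) = -42e^(-6t). Direct: L{f'(t)} = -42/(s+6). Property: s·7/(s+6) - 7 = (7s - 7(s+6))/(s+6) = -42/(s+6). ✓

Final answer: -42/(s+6)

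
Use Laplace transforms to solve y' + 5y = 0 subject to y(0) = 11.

L{y'} + 5L{y} = 0. sY - 11 + 5Y = 0. Y(s+5) = 11. Y = 11/(s+5)

Final answer: y(t) = 11e^(-5t)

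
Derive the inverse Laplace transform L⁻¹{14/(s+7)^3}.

L⁻¹{n!/(s-a)^(n+1)} = t^n·e^(at) with n=2, a=-7. So L⁻¹{2/(s+7)^3} = t^2·e^(-7t), and L⁻¹{14/(s+7)^3} = (14/2)·t^2·e^(-7t) = 7·t^2·e^(-7t)

Final answer: 7·t^2·e^(-7t)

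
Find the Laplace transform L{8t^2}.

L{8t^2} = 8 · L{t^2} = 8 · 2/s^3 = 16/s^3

Final answer: 16/s^3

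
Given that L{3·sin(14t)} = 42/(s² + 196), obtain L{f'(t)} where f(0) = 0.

L{f'(t)} = s·F(s) - f(0) = s·42/(s² + 196) - 0 = 42s/(s² + 196)

Final answer: 42s/(s² + 196)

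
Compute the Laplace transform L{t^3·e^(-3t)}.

L{t^n·e^(at)} = n!/(s-a)^(n+1), so L{t^3·e^(-3t)} = 6/(s+3)^4

Final answer: 6/(s+3)^4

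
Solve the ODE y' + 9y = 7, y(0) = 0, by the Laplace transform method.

sY + 9Y = 7/s. Y = 7/(s(s+9)). Partial fractions: Y = 7/9/s - 7/9/(s+9)

Final answer: y(t) = 7/9(1 - e^(-9t))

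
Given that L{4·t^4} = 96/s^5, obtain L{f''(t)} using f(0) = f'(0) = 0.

L{f''(t)} = s²F(s) - sf(0) - f'(0) = s²·96/s^5 - 0 - 0 = 96/s^3

Final answer: 96/s^3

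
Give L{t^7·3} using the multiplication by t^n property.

L{3} = 3/s. d^1/ds^1[1/s] = -1/s². d^2/ds^2[1/s] = 2/s^3. d^3/ds^3[1/s] = -6/s^4. d^4/ds^4[1/s] = 24/s^5. d^5/ds^5[1/s] = -120/s^6. d^6/ds^6[1/s] = 720/s^7. d^7/ds^7[1/s] = -5040/s^8. So L{t^7} = (-1)^{7}·-5040/s^8 = 5040/s^8. Then L{t^7·3} = 3·5040/s^8 = 15120/s^8

Final answer: 15120/s^8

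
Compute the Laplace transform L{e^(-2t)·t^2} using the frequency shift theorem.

L{e^(at)·t^n} = n!/(s-a)^(n+1), so L{e^(-2t)·t^2} = 2/(s+2)^3

Final answer: 2/(s+2)^3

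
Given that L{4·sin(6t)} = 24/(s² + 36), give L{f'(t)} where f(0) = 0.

L{f'(t)} = s·F(s) - f(0) = s·24/(s² + 36) - 0 = 24s/(s² + 36)

Final answer: 24s/(s² + 36)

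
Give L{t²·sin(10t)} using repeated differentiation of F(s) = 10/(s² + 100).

F(s) = 10/(s² + 100). F'(s) = -20s/(s² + 100)². F''(s) = -20(100 - 3s²)/(s² + 100)³ = (60s² - 2000)/(s² + 100)³. So L{t²·sin(10t)} = (-1)² F''(s) = (60s² - 2000)/(s² + 100)³

Final answer: (60s² - 2000)/(s² + 100)³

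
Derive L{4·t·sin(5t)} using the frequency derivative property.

L{sin(5t)} = 5/(s² + 25). By L{t·f(t)} = -F'(s): -d/ds[5/(s² + 25)] = -(5)·(-2s)/(s² + 25)² = 10s/(s² + 25)². Then L{4·t·sin(5t)} = 4·10s/(s² + 25)² = 40s/(s² + 25)²

Final answer: 40s/(s² + 25)²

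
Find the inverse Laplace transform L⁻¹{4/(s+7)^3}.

L⁻¹{n!/(s-a)^(n+1)} = t^n·e^(at) with n=2, a=-7. So L⁻¹{2/(s+7)^3} = t^2·e^(-7t), and L⁻¹{4/(s+7)^3} = (4/2)·t^2·e^(-7t) = 2·t^2·e^(-7t)

Final answer: 2·t^2·e^(-7t)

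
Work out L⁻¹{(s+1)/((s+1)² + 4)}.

Using frequency shift: L⁻¹{(s-a)/((s-a)² + b²)} = e^(at)cos(bt). Here a=-1, b=2

Final answer: e^(-t)·cos(2t)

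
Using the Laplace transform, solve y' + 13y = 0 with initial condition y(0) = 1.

L{y'} + 13L{y} = 0. sY - 1 + 13Y = 0. Y(s+13) = 1. Y = 1/(s+13)

Final answer: y(t) = e^(-13t)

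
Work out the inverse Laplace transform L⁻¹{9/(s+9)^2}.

L⁻¹{n!/(s-a)^(n+1)} = t^n·e^(at) with n=1, a=-9. So L⁻¹{1/(s+9)^2} = t·e^(-9t), and L⁻¹{9/(s+9)^2} = (9/1)·t·e^(-9t) = 9·t·e^(-9t)

Final answer: 9·t·e^(-9t)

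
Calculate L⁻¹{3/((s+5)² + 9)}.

Form: b/((s-a)² + b²) → e^(at)sin(bt). With a=-5, b=3

Final answer: e^(-5t)·sin(3t)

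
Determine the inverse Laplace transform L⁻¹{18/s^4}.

L⁻¹{n!/s^(n+1)} = t^n with n=3. So L⁻¹{6/s^4} = t^3, and L⁻¹{18/s^4} = (18/6)·t^3 = 3·t^3

Final answer: 3·t^3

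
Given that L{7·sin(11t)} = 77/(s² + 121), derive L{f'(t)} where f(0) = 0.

L{f'(t)} = s·F(s) - f(0) = s·77/(s² + 121) - 0 = 77s/(s² + 121)

Final answer: 77s/(s² + 121)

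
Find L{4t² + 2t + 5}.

L{4t² + 2t + 5} = 4·2/s³ + 2/s² + 5/s = 8/s³ + 2/s² + 5/s

Final answer: 8/s³ + 2/s² + 5/s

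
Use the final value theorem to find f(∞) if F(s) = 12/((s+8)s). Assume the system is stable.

f(∞) = lim_{s→0} sF(s) = lim_{s→0} 12/(s+8) = 3/2

Final answer: 3/2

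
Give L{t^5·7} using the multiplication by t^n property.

L{7} = 7/s. d^1/ds^1[1/s] = -1/s². d^2/ds^2[1/s] = 2/s^3. d^3/ds^3[1/s] = -6/s^4. d^4/ds^4[1/s] = 24/s^5. d^5/ds^5[1/s] = -120/s^6. So L{t^5} = (-1)^{5}·-120/s^6 = 120/s^6. Then L{t^5·7} = 7·120/s^6 = 840/s^6

Final answer: 840/s^6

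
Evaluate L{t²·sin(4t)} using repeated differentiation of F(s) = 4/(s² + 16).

F(s) = 4/(s² + 16). F'(s) = -8s/(s² + 16)². F''(s) = -8(16 - 3s²)/(s² + 16)³ = (24s² - 128)/(s² + 16)³. So L{t²·sin(4t)} = (-1)² F''(s) = (24s² - 128)/(s² + 16)³

Final answer: (24s² - 128)/(s² + 16)³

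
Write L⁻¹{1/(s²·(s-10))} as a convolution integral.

1/(s²·(s-10)) = (1/s^2)·(1/(s-10)) = L{t}·L{e^(10t)}. So f(t) = t*e^(10t) = ∫₀ᵗ τ·e^(10(t-τ)) dτ

Final answer: ∫₀ᵗ τ·e^(10(t-τ)) dτ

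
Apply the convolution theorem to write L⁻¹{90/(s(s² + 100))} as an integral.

90/(s(s² + 100)) = (1/s)·(90/(s² + 100)) = L{1}·L{9·sin(10t)}. So f(t) = 1*(9·sin(10t)) = ∫₀ᵗ 9·sin(10τ) dτ

Final answer: ∫₀ᵗ 9·sin(10τ) dτ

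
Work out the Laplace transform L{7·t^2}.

L{t^n} = n!/s^(n+1), so L{t^2} = 2/s^3. Then L{7·t^2} = 7·2/s^3 = 14/s^3

Final answer: 14/s^3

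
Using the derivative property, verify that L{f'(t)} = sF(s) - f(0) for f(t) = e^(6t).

f'(t) = 6e^(6t). Direct: L{f'(t)} = 6/(s-6). Property: s·1/(s-6) - 1 = (s - (s-6))/(s-6) = 6/(s-6). ✓

Final answer: 6/(s-6)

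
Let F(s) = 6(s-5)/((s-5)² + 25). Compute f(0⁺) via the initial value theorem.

f(0⁺) = lim_{s→∞} sF(s) = lim_{s→∞} 6s(s-5)/((s-5)² + 25) = 6

Final answer: 6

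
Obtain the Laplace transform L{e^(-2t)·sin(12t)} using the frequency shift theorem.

Frequency shift: L{e^(at)f(t)} = F(s-a). L{e^(-2t)·sin(12t)} = 12/((s+2)² + 144)

Final answer: 12/((s+2)² + 144)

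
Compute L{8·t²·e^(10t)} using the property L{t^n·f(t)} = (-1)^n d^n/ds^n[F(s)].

L{e^(10t)} = 1/(s-10). d/ds[1/(s-10)] = -1/(s-10)². d²/ds²[1/(s-10)] = 2/(s-10)³. So L{t²·e^(10t)} = (-1)² · 2/(s-10)³ = 2/(s-10)³. Then L{8·t²·e^(10t)} = 8·2/(s-10)³ = 16/(s-10)³

Final answer: 16/(s-10)³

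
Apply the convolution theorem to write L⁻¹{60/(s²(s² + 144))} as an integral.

60/(s²(s² + 144)) = (1/s²)·(60/(s² + 144)) = L{t}·L{5·sin(12t)}. So f(t) = t*(5·sin(12t)) = ∫₀ᵗ 5τ·sin(12(t-τ)) dτ

Final answer: ∫₀ᵗ 5τ·sin(12(t-τ)) dτ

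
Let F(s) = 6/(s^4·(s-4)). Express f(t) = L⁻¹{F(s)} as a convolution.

6/(s^4·(s-4)) = (6/s^4)·(1/(s-4)) = L{t^3}·L{e^(4t)}. So f(t) = t^3*e^(4t) = ∫₀ᵗ τ^3·e^(4(t-τ)) dτ

Final answer: ∫₀ᵗ τ^3·e^(4(t-τ)) dτ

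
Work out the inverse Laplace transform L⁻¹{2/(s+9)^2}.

L⁻¹{n!/(s-a)^(n+1)} = t^n·e^(at) with n=1, a=-9. So L⁻¹{1/(s+9)^2} = t·e^(-9t), and L⁻¹{2/(s+9)^2} = (2/1)·t·e^(-9t) = 2·t·e^(-9t)

Final answer: 2·t·e^(-9t)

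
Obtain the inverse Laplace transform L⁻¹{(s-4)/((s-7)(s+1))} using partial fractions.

Using partial fractions, f(t) = (3e^(7t) + 5e^(-t))/8

Final answer: (3e^(7t) + 5e^(-t))/8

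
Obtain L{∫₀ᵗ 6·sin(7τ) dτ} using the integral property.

L{∫₀ᵗ f(τ)dτ} = F(s)/s with F(s) = 42/(s² + 49), so the result is (42/(s² + 49))/s = 42/(s(s² + 49))

Final answer: 42/(s(s² + 49))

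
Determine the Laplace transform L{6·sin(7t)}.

L{sin(ωt)} = ω/(s² + ω²), so L{sin(7t)} = 7/(s² + 49). Then L{6·sin(7t)} = 6·7/(s² + 49) = 42/(s² + 49)

Final answer: 42/(s² + 49)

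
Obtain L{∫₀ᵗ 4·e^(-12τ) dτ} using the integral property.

L{∫₀ᵗ f(τ)dτ} = F(s)/s with F(s) = 4/(s+12), so L{∫₀ᵗ 4·e^(-12τ) dτ} = 4/(s(s+12))

Final answer: 4/(s(s+12))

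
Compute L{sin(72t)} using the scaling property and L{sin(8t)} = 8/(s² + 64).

Using L{f(at)} = (1/a)F(s/a) with a=9: L{sin(72t)} = (1/9) · 8/((s/9)² + 64) = (1/9) · 8·81/(s² + 5184) = 72/(s² + 5184)

Final answer: 72/(s² + 5184)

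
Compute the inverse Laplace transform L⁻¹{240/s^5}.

L⁻¹{n!/s^(n+1)} = t^n with n=4. So L⁻¹{24/s^5} = t^4, and L⁻¹{240/s^5} = (240/24)·t^4 = 10·t^4

Final answer: 10·t^4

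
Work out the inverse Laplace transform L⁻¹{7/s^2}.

L⁻¹{n!/s^(n+1)} = t^n with n=1. So L⁻¹{1/s^2} = t, and L⁻¹{7/s^2} = (7/1)·t = 7·t

Final answer: 7·t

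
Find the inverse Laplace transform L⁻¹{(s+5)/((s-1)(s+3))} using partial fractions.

Using partial fractions, f(t) = (6e^t - 2e^(-3t))/4

Final answer: (6e^t - 2e^(-3t))/4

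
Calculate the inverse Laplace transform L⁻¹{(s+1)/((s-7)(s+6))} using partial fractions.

Using partial fractions, f(t) = (8e^(7t) + 5e^(-6t))/13

Final answer: (8e^(7t) + 5e^(-6t))/13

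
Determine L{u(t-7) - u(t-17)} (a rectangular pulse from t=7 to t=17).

L{u(t-a)} = e^(-as)/s. L{u(t-7) - u(t-17)} = (e^(-7s) - e^(-17s))/s

Final answer: (e^(-7s) - e^(-17s))/s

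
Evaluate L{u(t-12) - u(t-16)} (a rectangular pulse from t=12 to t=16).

L{u(t-a)} = e^(-as)/s. L{u(t-12) - u(t-16)} = (e^(-12s) - e^(-16s))/s

Final answer: (e^(-12s) - e^(-16s))/s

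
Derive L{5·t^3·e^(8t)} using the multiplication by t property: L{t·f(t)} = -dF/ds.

Using L{t^n·e^(at)} = n!/(s-a)^(n+1), L{t^3·e^(8t)} = 6/(s-8)^4, so L{5·t^3·e^(8t)} = 5·6/(s-8)^4 = 30/(s-8)^4

Final answer: 30/(s-8)^4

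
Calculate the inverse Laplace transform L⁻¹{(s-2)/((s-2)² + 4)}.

Using frequency shift, L⁻¹{(s-2)/((s-2)² + 4)} = e^(2t)·cos(2t)

Final answer: e^(2t)·cos(2t)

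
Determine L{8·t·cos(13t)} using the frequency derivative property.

L{cos(13t)} = s/(s² + 169). Derivative: d/ds[s/(s² + 169)] = [(s² + 169) - s·2s]/(s² + 169)² = (169 - s²)/(s² + 169)². So L{t·cos(13t)} = -F'(s) = (s² - 169)/(s² + 169)². Then L{8·t·cos(13t)} = 8·(s² - 169)/(s² + 169)²

Final answer: 8·(s² - 169)/(s² + 169)²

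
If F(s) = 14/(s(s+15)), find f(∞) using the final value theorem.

f(∞) = lim_{s→0} s·14/(s(s+15)) = lim_{s→0} 14/(s+15) = 14/15 = 14/15

Final answer: 14/15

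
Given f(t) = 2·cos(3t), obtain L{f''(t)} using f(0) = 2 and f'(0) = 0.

F(s) = 2s/(s² + 9). L{f''(t)} = s²F(s) - sf(0) - f'(0) = 2s³/(s² + 9) - 2s = (2s³ - 2s(s² + 9))/(s² + 9) = -18s/(s² + 9)

Final answer: -18s/(s² + 9)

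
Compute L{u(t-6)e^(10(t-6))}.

u(t-a)f(t-a) with f(t)=e^(10t). L{e^(10t)} = 1/(s-10). By time shift: e^(-6s)/(s-10)

Final answer: e^(-6s)/(s-10)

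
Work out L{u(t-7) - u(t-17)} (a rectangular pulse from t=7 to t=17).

L{u(t-a)} = e^(-as)/s. L{u(t-7) - u(t-17)} = (e^(-7s) - e^(-17s))/s

Final answer: (e^(-7s) - e^(-17s))/s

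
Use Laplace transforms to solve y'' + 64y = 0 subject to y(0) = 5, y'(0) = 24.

L{y''} + 64L{y} = 0. s²Y - 5s - 24 + 64Y = 0. Y(s² + 64) = 5s + 24. Y = (5s + 24)/(s² + 64). Inverting: y(t) = 5cos(8t) + 3sin(8t)

Final answer: y(t) = 5cos(8t) + 3sin(8t)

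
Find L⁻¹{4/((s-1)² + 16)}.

Form: b/((s-a)² + b²) → e^(at)sin(bt). With a=1, b=4

Final answer: e^t·sin(4t)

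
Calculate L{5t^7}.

L{t^n} = n!/s^(n+1). So L{5t^7} = 5·7!/s^8 = 25200/s^8

Final answer: 25200/s^8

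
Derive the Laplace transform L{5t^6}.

L{5t^6} = 5 · L{t^6} = 5 · 720/s^7 = 3600/s^7

Final answer: 3600/s^7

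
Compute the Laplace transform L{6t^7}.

L{6t^7} = 6 · L{t^7} = 6 · 5040/s^8 = 30240/s^8

Final answer: 30240/s^8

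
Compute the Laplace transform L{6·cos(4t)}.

L{cos(ωt)} = s/(s² + ω²), so L{cos(4t)} = s/(s² + 16). Then L{6·cos(4t)} = 6·s/(s² + 16) = 6s/(s² + 16)

Final answer: 6s/(s² + 16)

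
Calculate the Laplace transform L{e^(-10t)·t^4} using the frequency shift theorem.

L{e^(at)·t^n} = n!/(s-a)^(n+1), so L{e^(-10t)·t^4} = 24/(s+10)^5

Final answer: 24/(s+10)^5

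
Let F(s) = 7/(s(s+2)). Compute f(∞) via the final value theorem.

f(∞) = lim_{s→0} s·7/(s(s+2)) = lim_{s→0} 7/(s+2) = 7/2 = 7/2

Final answer: 7/2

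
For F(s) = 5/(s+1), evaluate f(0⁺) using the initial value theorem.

f(0⁺) = lim_{s→∞} s·5/(s+1) = lim_{s→∞} 5s/(s+1) = 5

Final answer: 5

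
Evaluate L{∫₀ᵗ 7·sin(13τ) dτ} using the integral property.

L{∫₀ᵗ f(τ)dτ} = F(s)/s with F(s) = 91/(s² + 169), so the result is (91/(s² + 169))/s = 91/(s(s² + 169))

Final answer: 91/(s(s² + 169))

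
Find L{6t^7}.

L{t^n} = n!/s^(n+1). So L{6t^7} = 6·7!/s^8 = 30240/s^8

Final answer: 30240/s^8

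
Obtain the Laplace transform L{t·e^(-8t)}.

L{t^n·e^(at)} = n!/(s-a)^(n+1), so L{t·e^(-8t)} = 1/(s+8)^2

Final answer: 1/(s+8)^2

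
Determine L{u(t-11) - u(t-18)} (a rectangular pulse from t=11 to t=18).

L{u(t-a)} = e^(-as)/s. L{u(t-11) - u(t-18)} = (e^(-11s) - e^(-18s))/s

Final answer: (e^(-11s) - e^(-18s))/s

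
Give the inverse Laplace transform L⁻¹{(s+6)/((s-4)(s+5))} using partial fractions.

Using partial fractions, f(t) = (10e^(4t) - e^(-5t))/9

Final answer: (10e^(4t) - e^(-5t))/9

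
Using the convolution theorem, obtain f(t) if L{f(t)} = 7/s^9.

7/s^9 = (7/s)·(1/s^8) = L{7}·L{t^7/5040}. By convolution, f(t) = 7*t^7/5040 = ∫₀ᵗ 7·τ^7/5040 dτ = 7·t^8/40320

Final answer: 7·t^8/40320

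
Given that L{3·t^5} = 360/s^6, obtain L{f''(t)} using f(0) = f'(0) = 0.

L{f''(t)} = s²F(s) - sf(0) - f'(0) = s²·360/s^6 - 0 - 0 = 360/s^4

Final answer: 360/s^4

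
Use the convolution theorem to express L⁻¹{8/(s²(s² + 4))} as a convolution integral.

8/(s²(s² + 4)) = (1/s²)·(8/(s² + 4)) = L{t}·L{4·sin(2t)}. So f(t) = t*(4·sin(2t)) = ∫₀ᵗ 4τ·sin(2(t-τ)) dτ

Final answer: ∫₀ᵗ 4τ·sin(2(t-τ)) dτ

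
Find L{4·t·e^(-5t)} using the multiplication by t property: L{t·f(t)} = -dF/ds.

Using L{t^n·e^(at)} = n!/(s-a)^(n+1), L{t·e^(-5t)} = 1/(s+5)^2, so L{4·t·e^(-5t)} = 4·1/(s+5)^2 = 4/(s+5)^2

Final answer: 4/(s+5)^2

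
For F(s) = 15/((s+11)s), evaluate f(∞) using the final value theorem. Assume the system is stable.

f(∞) = lim_{s→0} sF(s) = lim_{s→0} 15/(s+11) = 15/11

Final answer: 15/11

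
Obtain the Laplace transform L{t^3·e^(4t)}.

L{t^n·e^(at)} = n!/(s-a)^(n+1), so L{t^3·e^(4t)} = 6/(s-4)^4

Final answer: 6/(s-4)^4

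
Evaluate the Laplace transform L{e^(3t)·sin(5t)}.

L{e^(at)·sin(ωt)} = ω/((s-a)² + ω²), so L{e^(3t)·sin(5t)} = 5/((s-3)² + 25)

Final answer: 5/((s-3)² + 25)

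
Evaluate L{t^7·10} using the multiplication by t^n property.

L{10} = 10/s. d^1/ds^1[1/s] = -1/s². d^2/ds^2[1/s] = 2/s^3. d^3/ds^3[1/s] = -6/s^4. d^4/ds^4[1/s] = 24/s^5. d^5/ds^5[1/s] = -120/s^6. d^6/ds^6[1/s] = 720/s^7. d^7/ds^7[1/s] = -5040/s^8. So L{t^7} = (-1)^{7}·-5040/s^8 = 5040/s^8. Then L{t^7·10} = 10·5040/s^8 = 50400/s^8

Final answer: 50400/s^8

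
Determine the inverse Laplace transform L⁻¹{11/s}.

L⁻¹{c/s} = c, so L⁻¹{11/s} = 11

Final answer: 11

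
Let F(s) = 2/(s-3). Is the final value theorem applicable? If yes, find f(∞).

sF(s) = 2s/(s-3) has a pole at s = 3 in the right half-plane. Theorem does NOT apply (unstable system; f(t) = 2·e^(3t) grows without bound).

Final answer: Not applicable (unstable)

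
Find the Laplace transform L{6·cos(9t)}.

L{cos(ωt)} = s/(s² + ω²), so L{cos(9t)} = s/(s² + 81). Then L{6·cos(9t)} = 6·s/(s² + 81) = 6s/(s² + 81)

Final answer: 6s/(s² + 81)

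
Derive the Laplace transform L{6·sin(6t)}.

L{sin(ωt)} = ω/(s² + ω²), so L{sin(6t)} = 6/(s² + 36). Then L{6·sin(6t)} = 6·6/(s² + 36) = 36/(s² + 36)

Final answer: 36/(s² + 36)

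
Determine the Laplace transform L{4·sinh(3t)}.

L{sinh(ωt)} = ω/(s² - ω²), so L{sinh(3t)} = 3/(s² - 9). Then L{4·sinh(3t)} = 4·3/(s² - 9) = 12/(s² - 9)

Final answer: 12/(s² - 9)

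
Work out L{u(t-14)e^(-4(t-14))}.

u(t-a)f(t-a) with f(t)=e^(-4t). L{e^(-4t)} = 1/(s+4). By time shift: e^(-14s)/(s+4)

Final answer: e^(-14s)/(s+4)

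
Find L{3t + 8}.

L{3t + 8} = 3·L{t} + 8·L{1} = 3/s² + 8/s

Final answer: 3/s² + 8/s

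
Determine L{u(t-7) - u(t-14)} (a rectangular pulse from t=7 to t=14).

L{u(t-a)} = e^(-as)/s. L{u(t-7) - u(t-14)} = (e^(-7s) - e^(-14s))/s

Final answer: (e^(-7s) - e^(-14s))/s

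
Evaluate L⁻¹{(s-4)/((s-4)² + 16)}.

Using frequency shift: L⁻¹{(s-a)/((s-a)² + b²)} = e^(at)cos(bt). Here a=4, b=4

Final answer: e^(4t)·cos(4t)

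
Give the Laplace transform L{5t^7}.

L{5t^7} = 5 · L{t^7} = 5 · 5040/s^8 = 25200/s^8

Final answer: 25200/s^8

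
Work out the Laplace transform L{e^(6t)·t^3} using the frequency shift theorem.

L{e^(at)·t^n} = n!/(s-a)^(n+1), so L{e^(6t)·t^3} = 6/(s-6)^4

Final answer: 6/(s-6)^4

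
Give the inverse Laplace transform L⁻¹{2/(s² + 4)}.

L⁻¹{2/(s² + 4)} = sin(2t)

Final answer: sin(2t)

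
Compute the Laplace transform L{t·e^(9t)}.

L{t^n·e^(at)} = n!/(s-a)^(n+1), so L{t·e^(9t)} = 1/(s-9)^2

Final answer: 1/(s-9)^2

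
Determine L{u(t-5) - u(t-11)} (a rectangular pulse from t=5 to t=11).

L{u(t-a)} = e^(-as)/s. L{u(t-5) - u(t-11)} = (e^(-5s) - e^(-11s))/s

Final answer: (e^(-5s) - e^(-11s))/s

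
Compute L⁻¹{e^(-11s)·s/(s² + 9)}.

L⁻¹{s/(s² + 9)} = cos(3t). By the time shift theorem, L⁻¹{e^(-as)F(s)} = u(t-a)f(t-a) with a=11, so L⁻¹{e^(-11s)·s/(s² + 9)} = u(t-11)·cos(3(t-11))

Final answer: u(t-11)·cos(3(t-11))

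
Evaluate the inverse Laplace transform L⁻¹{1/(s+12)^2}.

L⁻¹{n!/(s-a)^(n+1)} = t^n·e^(at) with n=1, a=-12. So L⁻¹{1/(s+12)^2} = t·e^(-12t)

Final answer: t·e^(-12t)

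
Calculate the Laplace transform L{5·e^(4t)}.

L{e^(at)} = 1/(s-a), so L{e^(4t)} = 1/(s-4). Then L{5·e^(4t)} = 5/(s-4)

Final answer: 5/(s-4)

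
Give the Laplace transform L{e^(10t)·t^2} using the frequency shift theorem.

L{e^(at)·t^n} = n!/(s-a)^(n+1), so L{e^(10t)·t^2} = 2/(s-10)^3

Final answer: 2/(s-10)^3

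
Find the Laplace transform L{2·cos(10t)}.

L{cos(ωt)} = s/(s² + ω²), so L{cos(10t)} = s/(s² + 100). Then L{2·cos(10t)} = 2·s/(s² + 100) = 2s/(s² + 100)

Final answer: 2s/(s² + 100)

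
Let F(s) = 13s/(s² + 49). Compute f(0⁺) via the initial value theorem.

f(0⁺) = lim_{s→∞} s·13s/(s² + 49) = lim_{s→∞} 13s²/(s² + 49) = 13

Final answer: 13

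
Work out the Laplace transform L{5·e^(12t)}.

L{e^(at)} = 1/(s-a), so L{e^(12t)} = 1/(s-12). Then L{5·e^(12t)} = 5/(s-12)

Final answer: 5/(s-12)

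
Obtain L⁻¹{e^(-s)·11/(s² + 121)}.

L⁻¹{11/(s² + 121)} = sin(11t). By the time shift theorem, L⁻¹{e^(-as)F(s)} = u(t-a)f(t-a) with a=1, so L⁻¹{e^(-s)·11/(s² + 121)} = u(t-1)·sin(11(t-1))

Final answer: u(t-1)·sin(11(t-1))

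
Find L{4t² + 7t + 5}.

L{4t² + 7t + 5} = 4·2/s³ + 7/s² + 5/s = 8/s³ + 7/s² + 5/s

Final answer: 8/s³ + 7/s² + 5/s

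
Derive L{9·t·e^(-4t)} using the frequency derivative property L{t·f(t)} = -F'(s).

L{e^(-4t)} = 1/(s+4). By frequency derivative: L{t·e^(-4t)} = -d/ds[1/(s+4)] = -(-1)/(s+4)² = 1/(s+4)². Then L{9·t·e^(-4t)} = 9·1/(s+4)² = 9/(s+4)²

Final answer: 9/(s+4)²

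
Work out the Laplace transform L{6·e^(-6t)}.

L{e^(at)} = 1/(s-a), so L{e^(-6t)} = 1/(s+6). Then L{6·e^(-6t)} = 6/(s+6)

Final answer: 6/(s+6)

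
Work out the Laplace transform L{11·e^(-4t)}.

L{e^(at)} = 1/(s-a), so L{e^(-4t)} = 1/(s+4). Then L{11·e^(-4t)} = 11/(s+4)

Final answer: 11/(s+4)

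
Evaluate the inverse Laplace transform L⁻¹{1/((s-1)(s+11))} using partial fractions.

Decompose: A/(s-1) + B/(s+11). A = 1/12, B = -1/12. f(t) = (e^t - e^(-11t))/12

Final answer: (e^t - e^(-11t))/12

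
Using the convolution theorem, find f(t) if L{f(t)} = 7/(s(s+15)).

7/(s(s+15)) = (7/s)·(1/(s+15)) = L{7}·L{e^(-15t)}. By convolution, f(t) = 7*e^(-15t) = ∫₀ᵗ 7·e^(-15τ) dτ = 7·(1 - e^(-15t))/15

Final answer: 7·(1 - e^(-15t))/15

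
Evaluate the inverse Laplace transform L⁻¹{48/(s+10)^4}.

L⁻¹{n!/(s-a)^(n+1)} = t^n·e^(at) with n=3, a=-10. So L⁻¹{6/(s+10)^4} = t^3·e^(-10t), and L⁻¹{48/(s+10)^4} = (48/6)·t^3·e^(-10t) = 8·t^3·e^(-10t)

Final answer: 8·t^3·e^(-10t)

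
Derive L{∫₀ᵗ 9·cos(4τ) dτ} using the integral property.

L{∫₀ᵗ f(τ)dτ} = F(s)/s with F(s) = 9s/(s² + 16), so the result is (9s/(s² + 16))/s = 9/(s² + 16)

Final answer: 9/(s² + 16)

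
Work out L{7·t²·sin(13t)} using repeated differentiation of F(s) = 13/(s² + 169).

F(s) = 13/(s² + 169). F'(s) = -26s/(s² + 169)². F''(s) = -26(169 - 3s²)/(s² + 169)³ = (78s² - 4394)/(s² + 169)³. So L{t²·sin(13t)} = (-1)² F''(s) = (78s² - 4394)/(s² + 169)³. Then L{7·t²·sin(13t)} = 7·(78s² - 4394)/(s² + 169)³ = (546s² - 30758)/(s² + 169)³

Final answer: (546s² - 30758)/(s² + 169)³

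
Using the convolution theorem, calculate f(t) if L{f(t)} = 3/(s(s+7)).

3/(s(s+7)) = (3/s)·(1/(s+7)) = L{3}·L{e^(-7t)}. By convolution, f(t) = 3*e^(-7t) = ∫₀ᵗ 3·e^(-7τ) dτ = 3·(1 - e^(-7t))/7

Final answer: 3·(1 - e^(-7t))/7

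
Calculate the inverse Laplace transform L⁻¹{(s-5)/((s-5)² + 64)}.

Using frequency shift, L⁻¹{(s-5)/((s-5)² + 64)} = e^(5t)·cos(8t)

Final answer: e^(5t)·cos(8t)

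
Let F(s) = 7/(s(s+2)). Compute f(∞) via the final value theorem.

f(∞) = lim_{s→0} s·7/(s(s+2)) = lim_{s→0} 7/(s+2) = 7/2 = 7/2

Final answer: 7/2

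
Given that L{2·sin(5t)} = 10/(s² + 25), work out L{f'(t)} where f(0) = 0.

L{f'(t)} = s·F(s) - f(0) = s·10/(s² + 25) - 0 = 10s/(s² + 25)

Final answer: 10s/(s² + 25)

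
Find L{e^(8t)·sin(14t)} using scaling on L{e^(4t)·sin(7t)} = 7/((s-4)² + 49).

Scaling with a=2: L{e^(8t)·sin(14t)} = (1/2) · 7/((s/2-4)² + 49). Simplifying: 14/((s-8)² + 196)

Final answer: 14/((s-8)² + 196)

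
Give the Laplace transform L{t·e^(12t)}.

L{t^n·e^(at)} = n!/(s-a)^(n+1), so L{t·e^(12t)} = 1/(s-12)^2

Final answer: 1/(s-12)^2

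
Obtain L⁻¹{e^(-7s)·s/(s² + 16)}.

L⁻¹{s/(s² + 16)} = cos(4t). By the time shift theorem, L⁻¹{e^(-as)F(s)} = u(t-a)f(t-a) with a=7, so L⁻¹{e^(-7s)·s/(s² + 16)} = u(t-7)·cos(4(t-7))

Final answer: u(t-7)·cos(4(t-7))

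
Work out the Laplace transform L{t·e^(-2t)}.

L{t^n·e^(at)} = n!/(s-a)^(n+1), so L{t·e^(-2t)} = 1/(s+2)^2

Final answer: 1/(s+2)^2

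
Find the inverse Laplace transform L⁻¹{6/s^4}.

L⁻¹{n!/s^(n+1)} = t^n with n=3. So L⁻¹{6/s^4} = t^3

Final answer: t^3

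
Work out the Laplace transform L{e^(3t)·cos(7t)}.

L{e^(at)·cos(ωt)} = (s-a)/((s-a)² + ω²), so L{e^(3t)·cos(7t)} = (s-3)/((s-3)² + 49)

Final answer: (s-3)/((s-3)² + 49)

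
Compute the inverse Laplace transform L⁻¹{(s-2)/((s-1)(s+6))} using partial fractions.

Using partial fractions, f(t) = (-e^t + 8e^(-6t))/7

Final answer: (-e^t + 8e^(-6t))/7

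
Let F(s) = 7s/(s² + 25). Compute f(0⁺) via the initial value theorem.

f(0⁺) = lim_{s→∞} s·7s/(s² + 25) = lim_{s→∞} 7s²/(s² + 25) = 7

Final answer: 7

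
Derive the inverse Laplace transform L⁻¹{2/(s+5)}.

L⁻¹{1/(s-a)} = e^(at), so L⁻¹{1/(s+5)} = e^(-5t), and L⁻¹{2/(s+5)} = 2·e^(-5t)

Final answer: 2·e^(-5t)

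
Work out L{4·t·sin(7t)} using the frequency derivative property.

L{sin(7t)} = 7/(s² + 49). By L{t·f(t)} = -F'(s): -d/ds[7/(s² + 49)] = -(7)·(-2s)/(s² + 49)² = 14s/(s² + 49)². Then L{4·t·sin(7t)} = 4·14s/(s² + 49)² = 56s/(s² + 49)²

Final answer: 56s/(s² + 49)²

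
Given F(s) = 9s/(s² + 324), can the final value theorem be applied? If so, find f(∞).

The final value theorem requires all poles of sF(s) in the left half-plane. sF(s) = 9s²/(s² + 324) has poles at s = ±18i (imaginary axis). Theorem does NOT apply (oscillatory system).

Final answer: Not applicable (oscillatory)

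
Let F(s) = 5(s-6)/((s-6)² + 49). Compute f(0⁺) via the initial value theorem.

f(0⁺) = lim_{s→∞} sF(s) = lim_{s→∞} 5s(s-6)/((s-6)² + 49) = 5

Final answer: 5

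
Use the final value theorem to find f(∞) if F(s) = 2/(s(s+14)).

f(∞) = lim_{s→0} s·2/(s(s+14)) = lim_{s→0} 2/(s+14) = 2/14 = 1/7

Final answer: 1/7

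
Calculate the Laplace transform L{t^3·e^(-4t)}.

L{t^n·e^(at)} = n!/(s-a)^(n+1), so L{t^3·e^(-4t)} = 6/(s+4)^4

Final answer: 6/(s+4)^4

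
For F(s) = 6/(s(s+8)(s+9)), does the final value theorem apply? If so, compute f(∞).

Poles of sF(s) = 6/((s+8)(s+9)) are at s = -8 and s = -9, both in the left half-plane. Theorem applies. f(∞) = lim_{s→0} sF(s) = 6/(8·9) = 1/12

Final answer: 1/12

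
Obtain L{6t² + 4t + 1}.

L{6t² + 4t + 1} = 6·2/s³ + 4/s² + 1/s = 12/s³ + 4/s² + 1/s

Final answer: 12/s³ + 4/s² + 1/s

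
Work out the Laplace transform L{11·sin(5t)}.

L{sin(ωt)} = ω/(s² + ω²), so L{sin(5t)} = 5/(s² + 25). Then L{11·sin(5t)} = 11·5/(s² + 25) = 55/(s² + 25)

Final answer: 55/(s² + 25)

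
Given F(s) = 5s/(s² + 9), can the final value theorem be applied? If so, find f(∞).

The final value theorem requires all poles of sF(s) in the left half-plane. sF(s) = 5s²/(s² + 9) has poles at s = ±3i (imaginary axis). Theorem does NOT apply (oscillatory system).

Final answer: Not applicable (oscillatory)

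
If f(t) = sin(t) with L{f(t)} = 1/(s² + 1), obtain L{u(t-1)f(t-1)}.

Time shift theorem: L{u(t-a)f(t-a)} = e^(-as)F(s). Here a=1, F(s) = 1/(s² + 1), so L{u(t-1)f(t-1)} = e^(-s)·1/(s² + 1)

Final answer: e^(-s)·1/(s² + 1)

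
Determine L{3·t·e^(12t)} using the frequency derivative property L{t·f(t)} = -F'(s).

L{e^(12t)} = 1/(s-12). By frequency derivative: L{t·e^(12t)} = -d/ds[1/(s-12)] = -(-1)/(s-12)² = 1/(s-12)². Then L{3·t·e^(12t)} = 3·1/(s-12)² = 3/(s-12)²

Final answer: 3/(s-12)²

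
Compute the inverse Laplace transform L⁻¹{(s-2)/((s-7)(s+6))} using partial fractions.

Using partial fractions, f(t) = (5e^(7t) + 8e^(-6t))/13

Final answer: (5e^(7t) + 8e^(-6t))/13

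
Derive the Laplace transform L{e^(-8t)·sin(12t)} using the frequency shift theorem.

Frequency shift: L{e^(at)f(t)} = F(s-a). L{e^(-8t)·sin(12t)} = 12/((s+8)² + 144)

Final answer: 12/((s+8)² + 144)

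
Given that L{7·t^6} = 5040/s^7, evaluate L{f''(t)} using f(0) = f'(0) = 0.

L{f''(t)} = s²F(s) - sf(0) - f'(0) = s²·5040/s^7 - 0 - 0 = 5040/s^5

Final answer: 5040/s^5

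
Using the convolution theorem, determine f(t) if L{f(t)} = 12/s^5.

12/s^5 = (12/s)·(1/s^4) = L{12}·L{t^3/6}. By convolution, f(t) = 12*t^3/6 = ∫₀ᵗ 12·τ^3/6 dτ = 12·t^4/24

Final answer: 12·t^4/24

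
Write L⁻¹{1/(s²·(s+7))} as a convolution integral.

1/(s²·(s+7)) = (1/s^2)·(1/(s+7)) = L{t}·L{e^(-7t)}. So f(t) = t*e^(-7t) = ∫₀ᵗ τ·e^(-7(t-τ)) dτ

Final answer: ∫₀ᵗ τ·e^(-7(t-τ)) dτ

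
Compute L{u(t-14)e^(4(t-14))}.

u(t-a)f(t-a) with f(t)=e^(4t). L{e^(4t)} = 1/(s-4). By time shift: e^(-14s)/(s-4)

Final answer: e^(-14s)/(s-4)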